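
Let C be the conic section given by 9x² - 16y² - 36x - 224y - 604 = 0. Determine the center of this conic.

Collect terms: 9(x² - 4x) -16(y² + 14y) = 604
Completing the square gives 9(x - 2)² -16(y + 7)² = 604 + 36 - 784 = -144.
Dividing both sides by -144: (y + 7)²/9 - (x - 2)²/16 = 1
Hyperbola with center (2, -7).

(2, -7)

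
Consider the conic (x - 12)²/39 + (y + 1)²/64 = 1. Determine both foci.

Center (12, -1). The larger denominator 64 sits under the y-term, so the major axis is vertical; a² = 64, b² = 39.
c² = a² - b² = 64 - 39 = 25, so c = 5.
Foci lie on the vertical axis through the center: (h, k ± c).

(12, -6) and (12, 4)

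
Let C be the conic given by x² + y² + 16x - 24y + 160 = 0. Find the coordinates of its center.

Group: (x² + 16x) + (y² - 24y) = -160
(x + 8)² + (y - 12)² = -160 + 64 + 144 = 48
So (x + 8)² + (y - 12)² = 48.
Circle centered at (-8, 12) with r² = 48.

(-8, 12)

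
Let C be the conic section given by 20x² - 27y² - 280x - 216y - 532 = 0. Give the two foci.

(7 - √94, -4) and (7 + √94, -4)

20(x² - 14x) -27(y² + 8y) = 532
Completing the square gives 20(x - 7)² -27(y + 4)² = 532 + 980 - 432 = 1080.
Dividing both sides by 1080: (x - 7)²/54 - (y + 4)²/40 = 1
Hyperbola, center (7, -4), transverse axis horizontal; a² = 54, b² = 40.
c² = a² + b² = 54 + 40 = 94, so c = √94.
Foci lie on the horizontal axis through the center: (h ± c, k).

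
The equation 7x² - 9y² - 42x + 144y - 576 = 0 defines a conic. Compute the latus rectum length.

Rearranging, 7(x² - 6x) -9(y² - 16y) = 576.
Complete the square: 7(x - 3)² -9(y - 8)² = 576 + 63 - 576 = 63
Divide by 63: (x - 3)²/9 - (y - 8)²/7 = 1
Hyperbola, center (3, 8), transverse axis horizontal; a² = 9, b² = 7.
Latus rectum length = 2b²/a = 2·7/3 = 14/3.

14/3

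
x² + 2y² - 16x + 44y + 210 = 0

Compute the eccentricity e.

e = √2/2

Group the x- and y-terms: (x² - 16x) + 2(y² + 22y) = -210
Complete the square in x and y: (x - 8)² + 2(y + 11)² = -210 + 64 + 242 = 96
Dividing both sides by 96: (x - 8)²/96 + (y + 11)²/48 = 1
Ellipse, center (8, -11), major axis horizontal; a² = 96, b² = 48.
c² = a² - b² = 48, so c = 4√3.
e = c/a = 4√3/4√6 = √2/2.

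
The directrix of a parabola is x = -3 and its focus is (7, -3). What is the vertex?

The vertex is the midpoint between the focus and the directrix along the axis of symmetry.
Axis is horizontal (directrix is vertical). Vertex x-coordinate = (7 + (-3))/2 = 2; y-coordinate = -3.

(2, -3)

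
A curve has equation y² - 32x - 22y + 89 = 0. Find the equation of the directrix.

Only y is squared. Complete the square in y: (y - 11)² = 32(x + 1).
Vertex (-1, 11); 4p = 32 so p = 8. Opens right.
Directrix is the vertical line x = h − p = -1 − (8) = -9.

x = -9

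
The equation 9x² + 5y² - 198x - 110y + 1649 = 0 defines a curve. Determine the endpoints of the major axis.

Group: 9(x² - 22x) + 5(y² - 22y) = -1649
Completing the square gives 9(x - 11)² + 5(y - 11)² = -1649 + 1089 + 605 = 45.
Dividing both sides by 45: (x - 11)²/5 + (y - 11)²/9 = 1
Ellipse, center (11, 11), major axis vertical; a² = 9, b² = 5.
a = 3. Vertices at (h, k ± a).

(11, 8) and (11, 14)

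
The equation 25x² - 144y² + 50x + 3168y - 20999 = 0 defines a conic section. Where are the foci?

25(x² + 2x) -144(y² - 22y) = 20999
25(x + 1)² -144(y - 11)² = 20999 + 25 - 17424 = 3600
Divide by 3600: (x + 1)²/144 - (y - 11)²/25 = 1
Hyperbola, center (-1, 11), transverse axis horizontal; a² = 144, b² = 25.
c² = a² + b² = 144 + 25 = 169, so c = 13.
Foci lie on the horizontal axis through the center: (h ± c, k).

(-14, 11) and (12, 11)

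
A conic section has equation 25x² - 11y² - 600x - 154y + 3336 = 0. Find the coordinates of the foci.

Group: 25(x² - 24x) -11(y² + 14y) = -3336
Complete the square: 25(x - 12)² -11(y + 7)² = -3336 + 3600 - 539 = -275
Divide by -275: (y + 7)²/25 - (x - 12)²/11 = 1
Hyperbola, center (12, -7), transverse axis vertical; a² = 25, b² = 11.
c² = a² + b² = 25 + 11 = 36, so c = 6.
Foci lie on the vertical axis through the center: (h, k ± c).

(12, -13) and (12, -1)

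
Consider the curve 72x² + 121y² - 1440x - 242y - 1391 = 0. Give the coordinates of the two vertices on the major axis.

72(x² - 20x) + 121(y² - 2y) = 1391
Completing the square gives 72(x - 10)² + 121(y - 1)² = 1391 + 7200 + 121 = 8712.
Divide through by 8712 to get (x - 10)²/121 + (y - 1)²/72 = 1.
Ellipse, center (10, 1), major axis horizontal; a² = 121, b² = 72.
a = 11. Vertices at (h ± a, k).

(-1, 1) and (21, 1)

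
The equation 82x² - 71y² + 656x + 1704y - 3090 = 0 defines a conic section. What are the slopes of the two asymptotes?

√5822/71 and -√5822/71

Rearranging, 82(x² + 8x) -71(y² - 24y) = 3090.
82(x + 4)² -71(y - 12)² = 3090 + 1312 - 10224 = -5822
Dividing both sides by -5822: (y - 12)²/82 - (x + 4)²/71 = 1
Hyperbola, center (-4, 12), transverse axis vertical; a² = 82, b² = 71.
For a vertical hyperbola the asymptotes have slope ±a/b.
Here that is ±√82/√71 = ±√5822/71.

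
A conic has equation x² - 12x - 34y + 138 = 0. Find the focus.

(6, 23/2)

Only x is squared. Complete the square in x: (x - 6)² = 34(y - 3).
Vertex (6, 3); 4p = 34 so p = 17/2. Opens up.
Focus is p units from the vertex along the axis: (h, k + p).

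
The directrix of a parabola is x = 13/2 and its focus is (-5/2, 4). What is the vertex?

The vertex is the midpoint between the focus and the directrix along the axis of symmetry.
Axis is horizontal (directrix is vertical). Vertex x-coordinate = (-5/2 + 13/2)/2 = 2; y-coordinate = 4.

(2, 4)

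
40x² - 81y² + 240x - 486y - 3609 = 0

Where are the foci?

(-14, -3) and (8, -3)

Group: 40(x² + 6x) -81(y² + 6y) = 3609
40(x + 3)² -81(y + 3)² = 3609 + 360 - 729 = 3240
Dividing both sides by 3240: (x + 3)²/81 - (y + 3)²/40 = 1
Hyperbola, center (-3, -3), transverse axis horizontal; a² = 81, b² = 40.
c² = a² + b² = 81 + 40 = 121, so c = 11.
Foci lie on the horizontal axis through the center: (h ± c, k).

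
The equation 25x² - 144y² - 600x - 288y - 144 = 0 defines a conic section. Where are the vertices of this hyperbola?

Group: 25(x² - 24x) -144(y² + 2y) = 144
Complete the square: 25(x - 12)² -144(y + 1)² = 144 + 3600 - 144 = 3600
Divide by 3600: (x - 12)²/144 - (y + 1)²/25 = 1
Hyperbola, center (12, -1), transverse axis horizontal; a² = 144, b² = 25.
a = 12. Vertices at (h ± a, k).

(0, -1) and (24, -1)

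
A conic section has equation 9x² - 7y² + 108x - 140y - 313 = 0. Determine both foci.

(-6, -14) and (-6, -6)

9(x² + 12x) -7(y² + 20y) = 313
Completing the square gives 9(x + 6)² -7(y + 10)² = 313 + 324 - 700 = -63.
Divide by -63: (y + 10)²/9 - (x + 6)²/7 = 1
Hyperbola, center (-6, -10), transverse axis vertical; a² = 9, b² = 7.
c² = a² + b² = 9 + 7 = 16, so c = 4.
Foci lie on the vertical axis through the center: (h, k ± c).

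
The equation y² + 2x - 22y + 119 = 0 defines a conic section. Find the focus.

Only y is squared. Complete the square in y: (y - 11)² = -2(x - 1).
Vertex (1, 11); 4p = -2 so p = -1/2. Opens left.
Focus is p units from the vertex along the axis: (h + p, k).

(1/2, 11)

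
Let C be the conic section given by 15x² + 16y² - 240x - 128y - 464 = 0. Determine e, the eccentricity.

Collect terms: 15(x² - 16x) + 16(y² - 8y) = 464
15(x - 8)² + 16(y - 4)² = 464 + 960 + 256 = 1680
Dividing both sides by 1680: (x - 8)²/112 + (y - 4)²/105 = 1
Ellipse, center (8, 4), major axis horizontal; a² = 112, b² = 105.
c² = a² - b² = 7, so c = √7.
e = c/a = √7/4√7 = 1/4.

e = 1/4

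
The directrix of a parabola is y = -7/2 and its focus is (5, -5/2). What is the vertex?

(5, -3)

The vertex is the midpoint between the focus and the directrix along the axis of symmetry.
Axis is vertical (directrix is horizontal). Vertex y-coordinate = (-5/2 + (-7/2))/2 = -3; x-coordinate = 5.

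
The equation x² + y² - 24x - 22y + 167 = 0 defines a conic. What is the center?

(12, 11)

Rearranging, (x² - 24x) + (y² - 22y) = -167.
Complete the square in x and y: (x - 12)² + (y - 11)² = -167 + 144 + 121 = 98
So (x - 12)² + (y - 11)² = 98.
Circle centered at (12, 11) with r² = 98.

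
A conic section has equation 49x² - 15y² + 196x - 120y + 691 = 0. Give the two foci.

(-2, -12) and (-2, 4)

Collect terms: 49(x² + 4x) -15(y² + 8y) = -691
Complete the square: 49(x + 2)² -15(y + 4)² = -691 + 196 - 240 = -735
Divide through by -735 to get (y + 4)²/49 - (x + 2)²/15 = 1.
Hyperbola, center (-2, -4), transverse axis vertical; a² = 49, b² = 15.
c² = a² + b² = 49 + 15 = 64, so c = 8.
Foci lie on the vertical axis through the center: (h, k ± c).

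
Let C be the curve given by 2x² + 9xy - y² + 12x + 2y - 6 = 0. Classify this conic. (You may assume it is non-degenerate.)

A = 2, B = 9, C = -1.
Discriminant B² − 4AC = 9² − 4·2·(-1) = 89.
B² − 4AC > 0 ⇒ hyperbola.

hyperbola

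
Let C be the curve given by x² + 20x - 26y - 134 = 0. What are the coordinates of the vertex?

(-10, -9)

Only x is squared. Complete the square in x: (x + 10)² = 26(y + 9).
Vertex (-10, -9); 4p = 26 so p = 13/2. Opens up.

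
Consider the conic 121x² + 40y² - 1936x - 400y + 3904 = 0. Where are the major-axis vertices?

Collect terms: 121(x² - 16x) + 40(y² - 10y) = -3904
Complete the square in x and y: 121(x - 8)² + 40(y - 5)² = -3904 + 7744 + 1000 = 4840
Dividing both sides by 4840: (x - 8)²/40 + (y - 5)²/121 = 1
Ellipse, center (8, 5), major axis vertical; a² = 121, b² = 40.
a = 11. Vertices at (h, k ± a).

(8, -6) and (8, 16)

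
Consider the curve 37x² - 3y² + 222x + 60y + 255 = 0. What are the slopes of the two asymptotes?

√111/3 and -√111/3

37(x² + 6x) -3(y² - 20y) = -255
Completing the square gives 37(x + 3)² -3(y - 10)² = -255 + 333 - 300 = -222.
Divide through by -222 to get (y - 10)²/74 - (x + 3)²/6 = 1.
Hyperbola, center (-3, 10), transverse axis vertical; a² = 74, b² = 6.
For a vertical hyperbola the asymptotes have slope ±a/b.
Here that is ±√74/√6 = ±√111/3.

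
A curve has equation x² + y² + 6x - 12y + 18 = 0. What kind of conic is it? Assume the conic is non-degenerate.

No xy term. Coefficients of x² and y² are A = 1, C = 1.
A = C (same sign) ⇒ circle.

circle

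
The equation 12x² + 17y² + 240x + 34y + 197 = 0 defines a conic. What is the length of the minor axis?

4√15

12(x² + 20x) + 17(y² + 2y) = -197
Complete the square in x and y: 12(x + 10)² + 17(y + 1)² = -197 + 1200 + 17 = 1020
Divide by 1020: (x + 10)²/85 + (y + 1)²/60 = 1
Ellipse, center (-10, -1), major axis horizontal; a² = 85, b² = 60.
b² = 60 so b = 2√15; the minor axis has length 2b = 4√15.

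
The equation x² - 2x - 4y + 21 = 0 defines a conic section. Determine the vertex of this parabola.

Only x is squared. Complete the square in x: (x - 1)² = 4(y - 5).
Vertex (1, 5); 4p = 4 so p = 1. Opens up.

(1, 5)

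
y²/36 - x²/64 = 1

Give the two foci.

Center (0, 0). The positive term is the y-term, so the transverse axis is vertical; a² = 36, b² = 64.
c² = a² + b² = 36 + 64 = 100, so c = 10.
Foci lie on the vertical axis through the center: (h, k ± c).

(0, -10) and (0, 10)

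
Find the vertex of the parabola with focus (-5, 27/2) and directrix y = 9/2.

The vertex is the midpoint between the focus and the directrix along the axis of symmetry.
Axis is vertical (directrix is horizontal). Vertex y-coordinate = (27/2 + 9/2)/2 = 9; x-coordinate = -5.

(-5, 9)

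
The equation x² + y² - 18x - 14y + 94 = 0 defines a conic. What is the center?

Rearranging, (x² - 18x) + (y² - 14y) = -94.
Complete the square in x and y: (x - 9)² + (y - 7)² = -94 + 81 + 49 = 36
So (x - 9)² + (y - 7)² = 36.
Circle centered at (9, 7) with r² = 36.

(9, 7)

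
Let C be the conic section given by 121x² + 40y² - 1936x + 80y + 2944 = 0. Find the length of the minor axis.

4√10

Group the x- and y-terms: 121(x² - 16x) + 40(y² + 2y) = -2944
Completing the square gives 121(x - 8)² + 40(y + 1)² = -2944 + 7744 + 40 = 4840.
Divide through by 4840 to get (x - 8)²/40 + (y + 1)²/121 = 1.
Ellipse, center (8, -1), major axis vertical; a² = 121, b² = 40.
b² = 40 so b = 2√10; the minor axis has length 2b = 4√10.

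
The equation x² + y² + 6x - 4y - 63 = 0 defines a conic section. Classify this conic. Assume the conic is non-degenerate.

No xy term. Coefficients of x² and y² are A = 1, C = 1.
A = C (same sign) ⇒ circle.

circle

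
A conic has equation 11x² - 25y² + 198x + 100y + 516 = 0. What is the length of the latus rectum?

22/5

Rearranging, 11(x² + 18x) -25(y² - 4y) = -516.
Completing the square gives 11(x + 9)² -25(y - 2)² = -516 + 891 - 100 = 275.
Divide through by 275 to get (x + 9)²/25 - (y - 2)²/11 = 1.
Hyperbola, center (-9, 2), transverse axis horizontal; a² = 25, b² = 11.
Latus rectum length = 2b²/a = 2·11/5 = 22/5.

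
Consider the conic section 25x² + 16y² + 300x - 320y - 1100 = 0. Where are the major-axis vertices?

Group the x- and y-terms: 25(x² + 12x) + 16(y² - 20y) = 1100
Complete the square in x and y: 25(x + 6)² + 16(y - 10)² = 1100 + 900 + 1600 = 3600
Dividing both sides by 3600: (x + 6)²/144 + (y - 10)²/225 = 1
Ellipse, center (-6, 10), major axis vertical; a² = 225, b² = 144.
a = 15. Vertices at (h, k ± a).

(-6, -5) and (-6, 25)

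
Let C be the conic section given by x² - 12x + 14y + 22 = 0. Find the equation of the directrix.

y = 9/2

Only x is squared. Complete the square in x: (x - 6)² = -14(y - 1).
Vertex (6, 1); 4p = -14 so p = -7/2. Opens down.
Directrix is the horizontal line y = k − p = 1 − (-7/2) = 9/2.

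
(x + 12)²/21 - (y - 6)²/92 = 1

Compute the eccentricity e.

e = √2373/21

Center (-12, 6). The positive term is the x-term, so the transverse axis is horizontal; a² = 21, b² = 92.
c² = a² + b² = 113, so c = √113.
e = c/a = √113/√21 = √2373/21.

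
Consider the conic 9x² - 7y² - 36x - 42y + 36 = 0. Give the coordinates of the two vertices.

Collect terms: 9(x² - 4x) -7(y² + 6y) = -36
9(x - 2)² -7(y + 3)² = -36 + 36 - 63 = -63
Divide by -63: (y + 3)²/9 - (x - 2)²/7 = 1
Hyperbola, center (2, -3), transverse axis vertical; a² = 9, b² = 7.
a = 3. Vertices at (h, k ± a).

(2, -6) and (2, 0)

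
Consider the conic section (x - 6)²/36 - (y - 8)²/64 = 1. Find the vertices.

(0, 8) and (12, 8)

Center (6, 8). The positive term is the x-term, so the transverse axis is horizontal; a² = 36, b² = 64.
a = 6. Vertices at (h ± a, k).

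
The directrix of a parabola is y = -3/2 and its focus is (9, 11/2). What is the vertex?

(9, 2)

The vertex is the midpoint between the focus and the directrix along the axis of symmetry.
Axis is vertical (directrix is horizontal). Vertex y-coordinate = (11/2 + (-3/2))/2 = 2; x-coordinate = 9.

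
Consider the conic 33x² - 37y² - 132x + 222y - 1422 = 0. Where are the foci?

(2 - √70, 3) and (2 + √70, 3)

33(x² - 4x) -37(y² - 6y) = 1422
33(x - 2)² -37(y - 3)² = 1422 + 132 - 333 = 1221
Divide by 1221: (x - 2)²/37 - (y - 3)²/33 = 1
Hyperbola, center (2, 3), transverse axis horizontal; a² = 37, b² = 33.
c² = a² + b² = 37 + 33 = 70, so c = √70.
Foci lie on the horizontal axis through the center: (h ± c, k).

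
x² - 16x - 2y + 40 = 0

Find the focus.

(8, -23/2)

Only x is squared. Complete the square in x: (x - 8)² = 2(y + 12).
Vertex (8, -12); 4p = 2 so p = 1/2. Opens up.
Focus is p units from the vertex along the axis: (h, k + p).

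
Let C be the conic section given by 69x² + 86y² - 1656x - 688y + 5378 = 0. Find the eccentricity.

e = √1462/86

69(x² - 24x) + 86(y² - 8y) = -5378
69(x - 12)² + 86(y - 4)² = -5378 + 9936 + 1376 = 5934
Dividing both sides by 5934: (x - 12)²/86 + (y - 4)²/69 = 1
Ellipse, center (12, 4), major axis horizontal; a² = 86, b² = 69.
c² = a² - b² = 17, so c = √17.
e = c/a = √17/√86 = √1462/86.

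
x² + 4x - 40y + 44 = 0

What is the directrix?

Only x is squared. Complete the square in x: (x + 2)² = 40(y - 1).
Vertex (-2, 1); 4p = 40 so p = 10. Opens up.
Directrix is the horizontal line y = k − p = 1 − (10) = -9.

y = -9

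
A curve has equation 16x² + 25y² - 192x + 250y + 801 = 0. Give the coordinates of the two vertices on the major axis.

(1, -5) and (11, -5)

Group: 16(x² - 12x) + 25(y² + 10y) = -801
Complete the square in x and y: 16(x - 6)² + 25(y + 5)² = -801 + 576 + 625 = 400
Dividing both sides by 400: (x - 6)²/25 + (y + 5)²/16 = 1
Ellipse, center (6, -5), major axis horizontal; a² = 25, b² = 16.
a = 5. Vertices at (h ± a, k).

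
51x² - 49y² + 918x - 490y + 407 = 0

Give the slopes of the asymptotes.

√51/7 and -√51/7

Rearranging, 51(x² + 18x) -49(y² + 10y) = -407.
Completing the square gives 51(x + 9)² -49(y + 5)² = -407 + 4131 - 1225 = 2499.
Divide by 2499: (x + 9)²/49 - (y + 5)²/51 = 1
Hyperbola, center (-9, -5), transverse axis horizontal; a² = 49, b² = 51.
For a horizontal hyperbola the asymptotes have slope ±b/a.
Here that is ±√51/7.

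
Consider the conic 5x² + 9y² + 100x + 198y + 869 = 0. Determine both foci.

(-18, -11) and (-2, -11)

Rearranging, 5(x² + 20x) + 9(y² + 22y) = -869.
Complete the square: 5(x + 10)² + 9(y + 11)² = -869 + 500 + 1089 = 720
Divide by 720: (x + 10)²/144 + (y + 11)²/80 = 1
Ellipse, center (-10, -11), major axis horizontal; a² = 144, b² = 80.
c² = a² - b² = 144 - 80 = 64, so c = 8.
Foci lie on the horizontal axis through the center: (h ± c, k).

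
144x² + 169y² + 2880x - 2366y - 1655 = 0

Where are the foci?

Group: 144(x² + 20x) + 169(y² - 14y) = 1655
Complete the square: 144(x + 10)² + 169(y - 7)² = 1655 + 14400 + 8281 = 24336
Dividing both sides by 24336: (x + 10)²/169 + (y - 7)²/144 = 1
Ellipse, center (-10, 7), major axis horizontal; a² = 169, b² = 144.
c² = a² - b² = 169 - 144 = 25, so c = 5.
Foci lie on the horizontal axis through the center: (h ± c, k).

(-15, 7) and (-5, 7)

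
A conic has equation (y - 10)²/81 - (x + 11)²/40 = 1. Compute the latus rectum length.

80/9

Center (-11, 10). The positive term is the y-term, so the transverse axis is vertical; a² = 81, b² = 40.
Latus rectum length = 2b²/a = 2·40/9 = 80/9.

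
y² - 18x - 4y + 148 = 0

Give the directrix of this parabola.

x = 7/2

Only y is squared. Complete the square in y: (y - 2)² = 18(x - 8).
Vertex (8, 2); 4p = 18 so p = 9/2. Opens right.
Directrix is the vertical line x = h − p = 8 − (9/2) = 7/2.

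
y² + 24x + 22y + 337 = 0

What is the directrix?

x = -3

Only y is squared. Complete the square in y: (y + 11)² = -24(x + 9).
Vertex (-9, -11); 4p = -24 so p = -6. Opens left.
Directrix is the vertical line x = h − p = -9 − (-6) = -3.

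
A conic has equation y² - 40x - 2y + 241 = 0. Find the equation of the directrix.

x = -4

Only y is squared. Complete the square in y: (y - 1)² = 40(x - 6).
Vertex (6, 1); 4p = 40 so p = 10. Opens right.
Directrix is the vertical line x = h − p = 6 − (10) = -4.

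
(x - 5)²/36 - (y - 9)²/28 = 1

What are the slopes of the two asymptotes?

Center (5, 9). The positive term is the x-term, so the transverse axis is horizontal; a² = 36, b² = 28.
For a horizontal hyperbola the asymptotes have slope ±b/a.
Here that is ±2√7/6 = ±√7/3.

√7/3 and -√7/3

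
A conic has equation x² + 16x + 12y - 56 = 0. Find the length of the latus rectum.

Only x is squared. Complete the square in x: (x + 8)² = -12(y - 10).
Vertex (-8, 10); 4p = -12 so p = -3. Opens down.
Latus rectum length = |4p| = 12.

12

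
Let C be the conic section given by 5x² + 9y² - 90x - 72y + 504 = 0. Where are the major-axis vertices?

(6, 4) and (12, 4)

Collect terms: 5(x² - 18x) + 9(y² - 8y) = -504
Complete the square in x and y: 5(x - 9)² + 9(y - 4)² = -504 + 405 + 144 = 45
Dividing both sides by 45: (x - 9)²/9 + (y - 4)²/5 = 1
Ellipse, center (9, 4), major axis horizontal; a² = 9, b² = 5.
a = 3. Vertices at (h ± a, k).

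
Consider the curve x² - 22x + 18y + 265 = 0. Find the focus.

Only x is squared. Complete the square in x: (x - 11)² = -18(y + 8).
Vertex (11, -8); 4p = -18 so p = -9/2. Opens down.
Focus is p units from the vertex along the axis: (h, k + p).

(11, -25/2)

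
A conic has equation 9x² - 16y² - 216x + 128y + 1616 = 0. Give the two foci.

(12, -6) and (12, 14)

Collect terms: 9(x² - 24x) -16(y² - 8y) = -1616
9(x - 12)² -16(y - 4)² = -1616 + 1296 - 256 = -576
Dividing both sides by -576: (y - 4)²/36 - (x - 12)²/64 = 1
Hyperbola, center (12, 4), transverse axis vertical; a² = 36, b² = 64.
c² = a² + b² = 36 + 64 = 100, so c = 10.
Foci lie on the vertical axis through the center: (h, k ± c).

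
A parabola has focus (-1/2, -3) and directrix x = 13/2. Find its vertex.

The vertex is the midpoint between the focus and the directrix along the axis of symmetry.
Axis is horizontal (directrix is vertical). Vertex x-coordinate = (-1/2 + 13/2)/2 = 3; y-coordinate = -3.

(3, -3)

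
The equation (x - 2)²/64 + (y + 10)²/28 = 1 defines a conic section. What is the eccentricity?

e = 3/4

Center (2, -10). The larger denominator 64 sits under the x-term, so the major axis is horizontal; a² = 64, b² = 28.
c² = a² - b² = 36, so c = 6.
e = c/a = 6/8 = 3/4.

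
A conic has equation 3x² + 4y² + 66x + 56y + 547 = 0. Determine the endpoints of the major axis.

(-13, -7) and (-9, -7)

Group: 3(x² + 22x) + 4(y² + 14y) = -547
Complete the square in x and y: 3(x + 11)² + 4(y + 7)² = -547 + 363 + 196 = 12
Divide by 12: (x + 11)²/4 + (y + 7)²/3 = 1
Ellipse, center (-11, -7), major axis horizontal; a² = 4, b² = 3.
a = 2. Vertices at (h ± a, k).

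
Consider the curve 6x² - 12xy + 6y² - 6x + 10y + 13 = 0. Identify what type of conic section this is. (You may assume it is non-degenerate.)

parabola

A = 6, B = -12, C = 6.
Discriminant B² − 4AC = (-12)² − 4·6·6 = 0.
B² − 4AC = 0 ⇒ parabola.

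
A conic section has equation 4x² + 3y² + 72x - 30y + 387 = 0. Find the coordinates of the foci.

(-9, 4) and (-9, 6)

4(x² + 18x) + 3(y² - 10y) = -387
Complete the square in x and y: 4(x + 9)² + 3(y - 5)² = -387 + 324 + 75 = 12
Dividing both sides by 12: (x + 9)²/3 + (y - 5)²/4 = 1
Ellipse, center (-9, 5), major axis vertical; a² = 4, b² = 3.
c² = a² - b² = 4 - 3 = 1, so c = 1.
Foci lie on the vertical axis through the center: (h, k ± c).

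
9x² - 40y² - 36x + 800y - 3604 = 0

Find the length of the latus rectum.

Group the x- and y-terms: 9(x² - 4x) -40(y² - 20y) = 3604
9(x - 2)² -40(y - 10)² = 3604 + 36 - 4000 = -360
Divide by -360: (y - 10)²/9 - (x - 2)²/40 = 1
Hyperbola, center (2, 10), transverse axis vertical; a² = 9, b² = 40.
Latus rectum length = 2b²/a = 2·40/3 = 80/3.

80/3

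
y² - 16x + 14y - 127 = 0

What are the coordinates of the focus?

(-7, -7)

Only y is squared. Complete the square in y: (y + 7)² = 16(x + 11).
Vertex (-11, -7); 4p = 16 so p = 4. Opens right.
Focus is p units from the vertex along the axis: (h + p, k).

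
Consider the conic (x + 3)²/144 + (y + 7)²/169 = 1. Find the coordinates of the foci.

Center (-3, -7). The larger denominator 169 sits under the y-term, so the major axis is vertical; a² = 169, b² = 144.
c² = a² - b² = 169 - 144 = 25, so c = 5.
Foci lie on the vertical axis through the center: (h, k ± c).

(-3, -12) and (-3, -2)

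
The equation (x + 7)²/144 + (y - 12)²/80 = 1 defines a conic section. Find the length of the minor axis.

8√5

Center (-7, 12). The larger denominator 144 sits under the x-term, so the major axis is horizontal; a² = 144, b² = 80.
b² = 80 so b = 4√5; the minor axis has length 2b = 8√5.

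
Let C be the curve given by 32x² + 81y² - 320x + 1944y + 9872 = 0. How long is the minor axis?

Group: 32(x² - 10x) + 81(y² + 24y) = -9872
Complete the square in x and y: 32(x - 5)² + 81(y + 12)² = -9872 + 800 + 11664 = 2592
Divide through by 2592 to get (x - 5)²/81 + (y + 12)²/32 = 1.
Ellipse, center (5, -12), major axis horizontal; a² = 81, b² = 32.
b² = 32 so b = 4√2; the minor axis has length 2b = 8√2.

8√2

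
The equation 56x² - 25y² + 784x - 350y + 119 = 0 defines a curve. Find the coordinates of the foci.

Group the x- and y-terms: 56(x² + 14x) -25(y² + 14y) = -119
56(x + 7)² -25(y + 7)² = -119 + 2744 - 1225 = 1400
Divide through by 1400 to get (x + 7)²/25 - (y + 7)²/56 = 1.
Hyperbola, center (-7, -7), transverse axis horizontal; a² = 25, b² = 56.
c² = a² + b² = 25 + 56 = 81, so c = 9.
Foci lie on the horizontal axis through the center: (h ± c, k).

(-16, -7) and (2, -7)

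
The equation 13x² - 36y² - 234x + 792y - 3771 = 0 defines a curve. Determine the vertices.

(3, 11) and (15, 11)

Group: 13(x² - 18x) -36(y² - 22y) = 3771
Completing the square gives 13(x - 9)² -36(y - 11)² = 3771 + 1053 - 4356 = 468.
Divide through by 468 to get (x - 9)²/36 - (y - 11)²/13 = 1.
Hyperbola, center (9, 11), transverse axis horizontal; a² = 36, b² = 13.
a = 6. Vertices at (h ± a, k).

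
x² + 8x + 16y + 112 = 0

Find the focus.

(-4, -10)

Only x is squared. Complete the square in x: (x + 4)² = -16(y + 6).
Vertex (-4, -6); 4p = -16 so p = -4. Opens down.
Focus is p units from the vertex along the axis: (h, k + p).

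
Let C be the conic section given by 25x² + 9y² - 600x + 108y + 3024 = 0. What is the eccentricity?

e = 4/5

25(x² - 24x) + 9(y² + 12y) = -3024
Completing the square gives 25(x - 12)² + 9(y + 6)² = -3024 + 3600 + 324 = 900.
Dividing both sides by 900: (x - 12)²/36 + (y + 6)²/100 = 1
Ellipse, center (12, -6), major axis vertical; a² = 100, b² = 36.
c² = a² - b² = 64, so c = 8.
e = c/a = 8/10 = 4/5.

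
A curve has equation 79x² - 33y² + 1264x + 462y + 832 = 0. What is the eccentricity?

Rearranging, 79(x² + 16x) -33(y² - 14y) = -832.
Complete the square in x and y: 79(x + 8)² -33(y - 7)² = -832 + 5056 - 1617 = 2607
Divide through by 2607 to get (x + 8)²/33 - (y - 7)²/79 = 1.
Hyperbola, center (-8, 7), transverse axis horizontal; a² = 33, b² = 79.
c² = a² + b² = 112, so c = 4√7.
e = c/a = 4√7/√33 = 4√231/33.

e = 4√231/33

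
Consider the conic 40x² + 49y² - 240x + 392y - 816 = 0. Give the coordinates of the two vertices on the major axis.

(-4, -4) and (10, -4)

40(x² - 6x) + 49(y² + 8y) = 816
40(x - 3)² + 49(y + 4)² = 816 + 360 + 784 = 1960
Dividing both sides by 1960: (x - 3)²/49 + (y + 4)²/40 = 1
Ellipse, center (3, -4), major axis horizontal; a² = 49, b² = 40.
a = 7. Vertices at (h ± a, k).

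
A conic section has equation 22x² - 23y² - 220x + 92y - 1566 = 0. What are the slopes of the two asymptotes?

22(x² - 10x) -23(y² - 4y) = 1566
22(x - 5)² -23(y - 2)² = 1566 + 550 - 92 = 2024
Divide through by 2024 to get (x - 5)²/92 - (y - 2)²/88 = 1.
Hyperbola, center (5, 2), transverse axis horizontal; a² = 92, b² = 88.
For a horizontal hyperbola the asymptotes have slope ±b/a.
Here that is ±2√22/2√23 = ±√506/23.

√506/23 and -√506/23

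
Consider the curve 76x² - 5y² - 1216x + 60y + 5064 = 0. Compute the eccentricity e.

e = 9√19/38

Rearranging, 76(x² - 16x) -5(y² - 12y) = -5064.
76(x - 8)² -5(y - 6)² = -5064 + 4864 - 180 = -380
Divide through by -380 to get (y - 6)²/76 - (x - 8)²/5 = 1.
Hyperbola, center (8, 6), transverse axis vertical; a² = 76, b² = 5.
c² = a² + b² = 81, so c = 9.
e = c/a = 9/2√19 = 9√19/38.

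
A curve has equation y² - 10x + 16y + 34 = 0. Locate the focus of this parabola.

(-1/2, -8)

Only y is squared. Complete the square in y: (y + 8)² = 10(x + 3).
Vertex (-3, -8); 4p = 10 so p = 5/2. Opens right.
Focus is p units from the vertex along the axis: (h + p, k).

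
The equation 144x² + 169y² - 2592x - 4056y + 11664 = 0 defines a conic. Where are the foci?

Rearranging, 144(x² - 18x) + 169(y² - 24y) = -11664.
Completing the square gives 144(x - 9)² + 169(y - 12)² = -11664 + 11664 + 24336 = 24336.
Divide through by 24336 to get (x - 9)²/169 + (y - 12)²/144 = 1.
Ellipse, center (9, 12), major axis horizontal; a² = 169, b² = 144.
c² = a² - b² = 169 - 144 = 25, so c = 5.
Foci lie on the horizontal axis through the center: (h ± c, k).

(4, 12) and (14, 12)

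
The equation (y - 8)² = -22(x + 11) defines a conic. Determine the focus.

(-33/2, 8)

Vertex (-11, 8); 4p = -22 so p = -11/2. Opens left.
Focus is p units from the vertex along the axis: (h + p, k).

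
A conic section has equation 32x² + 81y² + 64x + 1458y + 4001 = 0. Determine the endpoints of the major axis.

(-10, -9) and (8, -9)

Rearranging, 32(x² + 2x) + 81(y² + 18y) = -4001.
Complete the square in x and y: 32(x + 1)² + 81(y + 9)² = -4001 + 32 + 6561 = 2592
Divide by 2592: (x + 1)²/81 + (y + 9)²/32 = 1
Ellipse, center (-1, -9), major axis horizontal; a² = 81, b² = 32.
a = 9. Vertices at (h ± a, k).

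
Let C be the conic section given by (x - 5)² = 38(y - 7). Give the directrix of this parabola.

Vertex (5, 7); 4p = 38 so p = 19/2. Opens up.
Directrix is the horizontal line y = k − p = 7 − (19/2) = -5/2.

y = -5/2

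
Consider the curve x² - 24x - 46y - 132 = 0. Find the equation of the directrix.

Only x is squared. Complete the square in x: (x - 12)² = 46(y + 6).
Vertex (12, -6); 4p = 46 so p = 23/2. Opens up.
Directrix is the horizontal line y = k − p = -6 − (23/2) = -35/2.

y = -35/2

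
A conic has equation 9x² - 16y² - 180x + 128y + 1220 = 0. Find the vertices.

Group the x- and y-terms: 9(x² - 20x) -16(y² - 8y) = -1220
Completing the square gives 9(x - 10)² -16(y - 4)² = -1220 + 900 - 256 = -576.
Dividing both sides by -576: (y - 4)²/36 - (x - 10)²/64 = 1
Hyperbola, center (10, 4), transverse axis vertical; a² = 36, b² = 64.
a = 6. Vertices at (h, k ± a).

(10, -2) and (10, 10)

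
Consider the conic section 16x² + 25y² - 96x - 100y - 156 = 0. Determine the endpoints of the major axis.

(-2, 2) and (8, 2)

Collect terms: 16(x² - 6x) + 25(y² - 4y) = 156
Complete the square in x and y: 16(x - 3)² + 25(y - 2)² = 156 + 144 + 100 = 400
Divide through by 400 to get (x - 3)²/25 + (y - 2)²/16 = 1.
Ellipse, center (3, 2), major axis horizontal; a² = 25, b² = 16.
a = 5. Vertices at (h ± a, k).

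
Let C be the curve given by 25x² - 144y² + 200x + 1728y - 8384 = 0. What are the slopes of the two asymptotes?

Group: 25(x² + 8x) -144(y² - 12y) = 8384
Completing the square gives 25(x + 4)² -144(y - 6)² = 8384 + 400 - 5184 = 3600.
Dividing both sides by 3600: (x + 4)²/144 - (y - 6)²/25 = 1
Hyperbola, center (-4, 6), transverse axis horizontal; a² = 144, b² = 25.
For a horizontal hyperbola the asymptotes have slope ±b/a.
Here that is ±5/12.

5/12 and -5/12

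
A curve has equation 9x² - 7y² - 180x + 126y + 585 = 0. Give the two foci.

(10, 1) and (10, 17)

Rearranging, 9(x² - 20x) -7(y² - 18y) = -585.
Complete the square in x and y: 9(x - 10)² -7(y - 9)² = -585 + 900 - 567 = -252
Divide by -252: (y - 9)²/36 - (x - 10)²/28 = 1
Hyperbola, center (10, 9), transverse axis vertical; a² = 36, b² = 28.
c² = a² + b² = 36 + 28 = 64, so c = 8.
Foci lie on the vertical axis through the center: (h, k ± c).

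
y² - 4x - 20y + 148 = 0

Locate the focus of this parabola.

(13, 10)

Only y is squared. Complete the square in y: (y - 10)² = 4(x - 12).
Vertex (12, 10); 4p = 4 so p = 1. Opens right.
Focus is p units from the vertex along the axis: (h + p, k).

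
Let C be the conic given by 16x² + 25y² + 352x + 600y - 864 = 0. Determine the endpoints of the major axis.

(-31, -12) and (9, -12)

16(x² + 22x) + 25(y² + 24y) = 864
Complete the square: 16(x + 11)² + 25(y + 12)² = 864 + 1936 + 3600 = 6400
Divide through by 6400 to get (x + 11)²/400 + (y + 12)²/256 = 1.
Ellipse, center (-11, -12), major axis horizontal; a² = 400, b² = 256.
a = 20. Vertices at (h ± a, k).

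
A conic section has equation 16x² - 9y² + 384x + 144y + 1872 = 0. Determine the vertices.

(-12, 4) and (-12, 12)

Collect terms: 16(x² + 24x) -9(y² - 16y) = -1872
Complete the square: 16(x + 12)² -9(y - 8)² = -1872 + 2304 - 576 = -144
Divide by -144: (y - 8)²/16 - (x + 12)²/9 = 1
Hyperbola, center (-12, 8), transverse axis vertical; a² = 16, b² = 9.
a = 4. Vertices at (h, k ± a).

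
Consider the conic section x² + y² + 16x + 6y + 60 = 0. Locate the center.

(-8, -3)

(x² + 16x) + (y² + 6y) = -60
Complete the square: (x + 8)² + (y + 3)² = -60 + 64 + 9 = 13
So (x + 8)² + (y + 3)² = 13.
Circle centered at (-8, -3) with r² = 13.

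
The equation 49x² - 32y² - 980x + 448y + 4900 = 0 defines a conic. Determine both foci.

(10, -2) and (10, 16)

Group: 49(x² - 20x) -32(y² - 14y) = -4900
Complete the square: 49(x - 10)² -32(y - 7)² = -4900 + 4900 - 1568 = -1568
Divide by -1568: (y - 7)²/49 - (x - 10)²/32 = 1
Hyperbola, center (10, 7), transverse axis vertical; a² = 49, b² = 32.
c² = a² + b² = 49 + 32 = 81, so c = 9.
Foci lie on the vertical axis through the center: (h, k ± c).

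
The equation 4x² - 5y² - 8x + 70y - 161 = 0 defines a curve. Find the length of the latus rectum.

10

Group: 4(x² - 2x) -5(y² - 14y) = 161
Complete the square: 4(x - 1)² -5(y - 7)² = 161 + 4 - 245 = -80
Dividing both sides by -80: (y - 7)²/16 - (x - 1)²/20 = 1
Hyperbola, center (1, 7), transverse axis vertical; a² = 16, b² = 20.
Latus rectum length = 2b²/a = 2·20/4 = 10.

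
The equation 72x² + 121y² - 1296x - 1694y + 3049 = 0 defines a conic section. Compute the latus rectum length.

Collect terms: 72(x² - 18x) + 121(y² - 14y) = -3049
Completing the square gives 72(x - 9)² + 121(y - 7)² = -3049 + 5832 + 5929 = 8712.
Dividing both sides by 8712: (x - 9)²/121 + (y - 7)²/72 = 1
Ellipse, center (9, 7), major axis horizontal; a² = 121, b² = 72.
Latus rectum length = 2b²/a = 2·72/11 = 144/11.

144/11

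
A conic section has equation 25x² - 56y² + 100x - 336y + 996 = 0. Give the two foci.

(-2, -12) and (-2, 6)

Group the x- and y-terms: 25(x² + 4x) -56(y² + 6y) = -996
Complete the square: 25(x + 2)² -56(y + 3)² = -996 + 100 - 504 = -1400
Divide through by -1400 to get (y + 3)²/25 - (x + 2)²/56 = 1.
Hyperbola, center (-2, -3), transverse axis vertical; a² = 25, b² = 56.
c² = a² + b² = 25 + 56 = 81, so c = 9.
Foci lie on the vertical axis through the center: (h, k ± c).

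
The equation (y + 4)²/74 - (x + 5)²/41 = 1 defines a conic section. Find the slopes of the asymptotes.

Center (-5, -4). The positive term is the y-term, so the transverse axis is vertical; a² = 74, b² = 41.
For a vertical hyperbola the asymptotes have slope ±a/b.
Here that is ±√74/√41 = ±√3034/41.

√3034/41 and -√3034/41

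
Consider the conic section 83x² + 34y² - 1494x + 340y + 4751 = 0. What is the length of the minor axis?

Group the x- and y-terms: 83(x² - 18x) + 34(y² + 10y) = -4751
83(x - 9)² + 34(y + 5)² = -4751 + 6723 + 850 = 2822
Divide by 2822: (x - 9)²/34 + (y + 5)²/83 = 1
Ellipse, center (9, -5), major axis vertical; a² = 83, b² = 34.
b² = 34 so b = √34; the minor axis has length 2b = 2√34.

2√34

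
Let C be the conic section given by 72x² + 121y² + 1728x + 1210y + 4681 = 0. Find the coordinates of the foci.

(-19, -5) and (-5, -5)

Group the x- and y-terms: 72(x² + 24x) + 121(y² + 10y) = -4681
Completing the square gives 72(x + 12)² + 121(y + 5)² = -4681 + 10368 + 3025 = 8712.
Divide through by 8712 to get (x + 12)²/121 + (y + 5)²/72 = 1.
Ellipse, center (-12, -5), major axis horizontal; a² = 121, b² = 72.
c² = a² - b² = 121 - 72 = 49, so c = 7.
Foci lie on the horizontal axis through the center: (h ± c, k).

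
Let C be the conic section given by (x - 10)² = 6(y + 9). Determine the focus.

Vertex (10, -9); 4p = 6 so p = 3/2. Opens up.
Focus is p units from the vertex along the axis: (h, k + p).

(10, -15/2)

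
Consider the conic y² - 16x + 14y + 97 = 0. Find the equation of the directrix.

x = -1

Only y is squared. Complete the square in y: (y + 7)² = 16(x - 3).
Vertex (3, -7); 4p = 16 so p = 4. Opens right.
Directrix is the vertical line x = h − p = 3 − (4) = -1.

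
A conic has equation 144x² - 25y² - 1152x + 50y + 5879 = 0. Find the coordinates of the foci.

(4, -12) and (4, 14)

Group the x- and y-terms: 144(x² - 8x) -25(y² - 2y) = -5879
Completing the square gives 144(x - 4)² -25(y - 1)² = -5879 + 2304 - 25 = -3600.
Divide through by -3600 to get (y - 1)²/144 - (x - 4)²/25 = 1.
Hyperbola, center (4, 1), transverse axis vertical; a² = 144, b² = 25.
c² = a² + b² = 144 + 25 = 169, so c = 13.
Foci lie on the vertical axis through the center: (h, k ± c).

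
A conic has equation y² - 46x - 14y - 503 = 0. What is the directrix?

Only y is squared. Complete the square in y: (y - 7)² = 46(x + 12).
Vertex (-12, 7); 4p = 46 so p = 23/2. Opens right.
Directrix is the vertical line x = h − p = -12 − (23/2) = -47/2.

x = -47/2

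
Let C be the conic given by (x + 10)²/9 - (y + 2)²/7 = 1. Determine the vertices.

(-13, -2) and (-7, -2)

Center (-10, -2). The positive term is the x-term, so the transverse axis is horizontal; a² = 9, b² = 7.
a = 3. Vertices at (h ± a, k).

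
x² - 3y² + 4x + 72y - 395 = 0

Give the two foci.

(-2, 12 - 2√11) and (-2, 12 + 2√11)

Collect terms: (x² + 4x) -3(y² - 24y) = 395
Complete the square in x and y: (x + 2)² -3(y - 12)² = 395 + 4 - 432 = -33
Divide through by -33 to get (y - 12)²/11 - (x + 2)²/33 = 1.
Hyperbola, center (-2, 12), transverse axis vertical; a² = 11, b² = 33.
c² = a² + b² = 11 + 33 = 44, so c = 2√11.
Foci lie on the vertical axis through the center: (h, k ± c).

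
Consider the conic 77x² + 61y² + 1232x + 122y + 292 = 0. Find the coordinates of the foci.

77(x² + 16x) + 61(y² + 2y) = -292
Complete the square: 77(x + 8)² + 61(y + 1)² = -292 + 4928 + 61 = 4697
Divide through by 4697 to get (x + 8)²/61 + (y + 1)²/77 = 1.
Ellipse, center (-8, -1), major axis vertical; a² = 77, b² = 61.
c² = a² - b² = 77 - 61 = 16, so c = 4.
Foci lie on the vertical axis through the center: (h, k ± c).

(-8, -5) and (-8, 3)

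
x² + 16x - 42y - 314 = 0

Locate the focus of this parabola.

Only x is squared. Complete the square in x: (x + 8)² = 42(y + 9).
Vertex (-8, -9); 4p = 42 so p = 21/2. Opens up.
Focus is p units from the vertex along the axis: (h, k + p).

(-8, 3/2)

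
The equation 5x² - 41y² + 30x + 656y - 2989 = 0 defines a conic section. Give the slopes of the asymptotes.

√205/41 and -√205/41

Group: 5(x² + 6x) -41(y² - 16y) = 2989
Complete the square: 5(x + 3)² -41(y - 8)² = 2989 + 45 - 2624 = 410
Divide through by 410 to get (x + 3)²/82 - (y - 8)²/10 = 1.
Hyperbola, center (-3, 8), transverse axis horizontal; a² = 82, b² = 10.
For a horizontal hyperbola the asymptotes have slope ±b/a.
Here that is ±√10/√82 = ±√205/41.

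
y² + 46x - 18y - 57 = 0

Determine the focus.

Only y is squared. Complete the square in y: (y - 9)² = -46(x - 3).
Vertex (3, 9); 4p = -46 so p = -23/2. Opens left.
Focus is p units from the vertex along the axis: (h + p, k).

(-17/2, 9)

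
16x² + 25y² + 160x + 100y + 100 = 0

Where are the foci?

Group: 16(x² + 10x) + 25(y² + 4y) = -100
16(x + 5)² + 25(y + 2)² = -100 + 400 + 100 = 400
Divide through by 400 to get (x + 5)²/25 + (y + 2)²/16 = 1.
Ellipse, center (-5, -2), major axis horizontal; a² = 25, b² = 16.
c² = a² - b² = 25 - 16 = 9, so c = 3.
Foci lie on the horizontal axis through the center: (h ± c, k).

(-8, -2) and (-2, -2)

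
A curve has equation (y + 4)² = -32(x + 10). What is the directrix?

Vertex (-10, -4); 4p = -32 so p = -8. Opens left.
Directrix is the vertical line x = h − p = -10 − (-8) = -2.

x = -2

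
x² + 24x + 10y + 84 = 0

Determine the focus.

(-12, 7/2)

Only x is squared. Complete the square in x: (x + 12)² = -10(y - 6).
Vertex (-12, 6); 4p = -10 so p = -5/2. Opens down.
Focus is p units from the vertex along the axis: (h, k + p).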